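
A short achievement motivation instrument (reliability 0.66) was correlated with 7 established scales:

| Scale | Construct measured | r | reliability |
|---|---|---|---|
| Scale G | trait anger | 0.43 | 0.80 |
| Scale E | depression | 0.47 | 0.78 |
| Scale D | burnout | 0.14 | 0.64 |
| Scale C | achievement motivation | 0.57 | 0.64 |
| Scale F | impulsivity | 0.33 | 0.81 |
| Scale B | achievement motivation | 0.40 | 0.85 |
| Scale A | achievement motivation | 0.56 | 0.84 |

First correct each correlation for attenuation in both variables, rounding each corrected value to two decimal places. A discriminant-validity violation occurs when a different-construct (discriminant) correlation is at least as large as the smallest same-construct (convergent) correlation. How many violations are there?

2

Disattenuated r (r / √(r_scale · r_new)):
  Scale G (disc): 0.43 / √(0.80·0.66) = 0.59
  Scale E (disc): 0.47 / √(0.78·0.66) = 0.66
  Scale D (disc): 0.14 / √(0.64·0.66) = 0.22
  Scale C (conv): 0.57 / √(0.64·0.66) = 0.88
  Scale F (disc): 0.33 / √(0.81·0.66) = 0.45
  Scale B (conv): 0.40 / √(0.85·0.66) = 0.53
  Scale A (conv): 0.56 / √(0.84·0.66) = 0.75
Smallest convergent = 0.53. Discriminant values: 0.59, 0.66, 0.22, 0.45; count ≥ 0.53 → 2.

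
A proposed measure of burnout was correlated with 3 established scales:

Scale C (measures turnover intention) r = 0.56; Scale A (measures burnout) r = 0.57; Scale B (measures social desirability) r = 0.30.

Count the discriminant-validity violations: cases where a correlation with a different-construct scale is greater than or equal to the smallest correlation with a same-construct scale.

0

Convergent (same construct = burnout): Scale A.
Smallest convergent = 0.57. Discriminant values: 0.56, 0.30; count ≥ 0.57 → 0.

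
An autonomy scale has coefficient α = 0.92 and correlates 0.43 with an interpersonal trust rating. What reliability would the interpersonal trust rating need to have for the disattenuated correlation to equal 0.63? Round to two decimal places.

r_true = r_obs / √(r_xx · r_yy) ⇒ 0.63 = 0.43 / √(0.92 · r_yy).
√(0.92 · r_yy) = 0.43 / 0.63 = 0.6825; 0.92 · r_yy = 0.4658; r_yy = 0.4658 / 0.92 ≈ 0.51.

0.51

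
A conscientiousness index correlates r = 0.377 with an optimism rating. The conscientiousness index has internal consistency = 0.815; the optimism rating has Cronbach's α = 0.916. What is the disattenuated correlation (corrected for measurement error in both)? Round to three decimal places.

r_true = r_obs / √(r_xx · r_yy) = 0.377 / √(0.815 × 0.916) = 0.377 / √0.746540 = 0.377 / 0.8640 ≈ 0.436.

0.436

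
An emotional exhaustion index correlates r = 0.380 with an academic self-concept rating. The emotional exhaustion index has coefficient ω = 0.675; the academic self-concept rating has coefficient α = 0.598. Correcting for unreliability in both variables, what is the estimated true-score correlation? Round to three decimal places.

0.598

r_true = r_obs / √(r_xx · r_yy) = 0.380 / √(0.675 × 0.598) = 0.380 / √0.403650 = 0.380 / 0.6353 ≈ 0.598.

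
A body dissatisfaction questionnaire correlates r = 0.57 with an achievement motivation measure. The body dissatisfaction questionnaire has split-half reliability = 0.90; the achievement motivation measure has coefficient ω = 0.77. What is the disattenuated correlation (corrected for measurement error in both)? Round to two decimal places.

r_true = r_obs / √(r_xx · r_yy) = 0.57 / √(0.90 × 0.77) = 0.57 / √0.6930 = 0.57 / 0.8325 ≈ 0.68.

0.68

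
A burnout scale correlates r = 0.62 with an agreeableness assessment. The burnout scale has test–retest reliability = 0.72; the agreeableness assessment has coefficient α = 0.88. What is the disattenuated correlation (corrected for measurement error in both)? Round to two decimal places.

0.78

r_true = r_obs / √(r_xx · r_yy) = 0.62 / √(0.72 × 0.88) = 0.62 / √0.6336 = 0.62 / 0.7960 ≈ 0.78.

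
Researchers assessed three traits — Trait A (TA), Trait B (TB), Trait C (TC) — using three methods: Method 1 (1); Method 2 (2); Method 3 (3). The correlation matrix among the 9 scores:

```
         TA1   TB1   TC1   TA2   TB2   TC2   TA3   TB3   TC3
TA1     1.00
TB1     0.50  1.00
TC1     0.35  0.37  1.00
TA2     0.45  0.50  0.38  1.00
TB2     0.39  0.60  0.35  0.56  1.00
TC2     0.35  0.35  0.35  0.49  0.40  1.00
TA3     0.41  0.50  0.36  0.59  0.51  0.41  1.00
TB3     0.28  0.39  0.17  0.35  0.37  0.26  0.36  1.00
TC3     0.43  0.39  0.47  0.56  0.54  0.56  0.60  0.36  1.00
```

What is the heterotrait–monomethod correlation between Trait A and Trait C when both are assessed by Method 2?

Different traits, same method: r(TA2, TC2) = 0.49.

0.49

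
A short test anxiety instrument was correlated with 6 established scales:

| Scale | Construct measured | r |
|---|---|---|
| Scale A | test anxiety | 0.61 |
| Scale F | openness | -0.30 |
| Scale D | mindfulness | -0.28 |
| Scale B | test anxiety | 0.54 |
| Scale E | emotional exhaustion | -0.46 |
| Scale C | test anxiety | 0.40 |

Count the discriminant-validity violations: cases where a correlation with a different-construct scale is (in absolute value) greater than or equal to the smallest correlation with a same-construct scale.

Convergent (same construct = test anxiety): Scale A, Scale B, Scale C.
Smallest convergent = 0.40. Discriminant |r|: 0.30, 0.28, 0.46; count ≥ 0.40 → 1.

1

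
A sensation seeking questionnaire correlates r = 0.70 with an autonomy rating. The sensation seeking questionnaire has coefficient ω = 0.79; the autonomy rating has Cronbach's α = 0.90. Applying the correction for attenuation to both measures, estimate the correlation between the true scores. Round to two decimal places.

r_true = r_obs / √(r_xx · r_yy) = 0.70 / √(0.79 × 0.90) = 0.70 / √0.7110 = 0.70 / 0.8432 ≈ 0.83.

0.83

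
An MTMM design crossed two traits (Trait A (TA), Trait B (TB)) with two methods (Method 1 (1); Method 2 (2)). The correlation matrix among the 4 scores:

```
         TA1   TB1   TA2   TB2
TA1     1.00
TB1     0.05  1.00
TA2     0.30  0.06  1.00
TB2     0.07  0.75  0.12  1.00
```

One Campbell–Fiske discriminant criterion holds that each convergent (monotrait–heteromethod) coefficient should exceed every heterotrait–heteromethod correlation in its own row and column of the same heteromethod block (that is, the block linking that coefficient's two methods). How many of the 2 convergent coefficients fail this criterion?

Each convergent coefficient versus the relevant comparison correlations:
TA (methods 1·2): 0.30 vs {0.07, 0.06} → pass.
TB (methods 1·2): 0.75 vs {0.06, 0.07} → pass.
0 of 2 fail.

0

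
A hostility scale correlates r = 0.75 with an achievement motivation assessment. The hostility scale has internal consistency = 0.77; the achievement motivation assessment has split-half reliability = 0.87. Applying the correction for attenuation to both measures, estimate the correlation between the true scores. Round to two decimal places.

r_true = r_obs / √(r_xx · r_yy) = 0.75 / √(0.77 × 0.87) = 0.75 / √0.6699 = 0.75 / 0.8185 ≈ 0.92.

0.92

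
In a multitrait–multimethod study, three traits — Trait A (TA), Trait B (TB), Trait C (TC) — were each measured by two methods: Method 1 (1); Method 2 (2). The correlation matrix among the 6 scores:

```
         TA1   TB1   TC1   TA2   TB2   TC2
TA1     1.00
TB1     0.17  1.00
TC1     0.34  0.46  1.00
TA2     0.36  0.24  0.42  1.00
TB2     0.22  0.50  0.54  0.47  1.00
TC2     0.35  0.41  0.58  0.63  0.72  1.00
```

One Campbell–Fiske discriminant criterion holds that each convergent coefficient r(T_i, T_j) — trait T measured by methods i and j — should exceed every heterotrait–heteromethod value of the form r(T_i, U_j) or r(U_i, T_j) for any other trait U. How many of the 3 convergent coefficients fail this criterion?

Convergent coefficients and their comparison sets:
TA (methods 1·2): 0.36 vs {0.22, 0.24, 0.35, 0.42} → fail.
TB (methods 1·2): 0.50 vs {0.24, 0.22, 0.41, 0.54} → fail.
TC (methods 1·2): 0.58 vs {0.42, 0.35, 0.54, 0.41} → pass.
2 of 3 fail.

2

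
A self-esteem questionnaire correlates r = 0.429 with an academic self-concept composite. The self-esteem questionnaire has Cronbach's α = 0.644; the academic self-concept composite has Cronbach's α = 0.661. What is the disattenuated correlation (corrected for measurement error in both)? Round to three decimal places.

0.658

r_true = r_obs / √(r_xx · r_yy) = 0.429 / √(0.644 × 0.661) = 0.429 / √0.425684 = 0.429 / 0.6524 ≈ 0.658.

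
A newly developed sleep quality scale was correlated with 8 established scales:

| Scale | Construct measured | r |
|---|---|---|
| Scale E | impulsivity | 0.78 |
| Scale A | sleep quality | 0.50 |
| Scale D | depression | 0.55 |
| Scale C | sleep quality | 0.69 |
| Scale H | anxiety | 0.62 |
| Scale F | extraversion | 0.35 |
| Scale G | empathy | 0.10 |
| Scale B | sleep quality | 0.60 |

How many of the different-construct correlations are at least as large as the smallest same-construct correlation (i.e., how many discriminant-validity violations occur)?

3

Convergent (same construct = sleep quality): Scale A, Scale C, Scale B.
Smallest convergent = 0.50. Discriminant values: 0.78, 0.55, 0.62, 0.35, 0.10; count ≥ 0.50 → 3.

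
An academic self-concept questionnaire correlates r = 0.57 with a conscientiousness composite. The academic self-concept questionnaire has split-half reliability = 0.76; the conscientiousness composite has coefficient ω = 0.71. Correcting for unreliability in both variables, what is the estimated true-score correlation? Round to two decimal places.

r_true = r_obs / √(r_xx · r_yy) = 0.57 / √(0.76 × 0.71) = 0.57 / √0.5396 = 0.57 / 0.7346 ≈ 0.78.

0.78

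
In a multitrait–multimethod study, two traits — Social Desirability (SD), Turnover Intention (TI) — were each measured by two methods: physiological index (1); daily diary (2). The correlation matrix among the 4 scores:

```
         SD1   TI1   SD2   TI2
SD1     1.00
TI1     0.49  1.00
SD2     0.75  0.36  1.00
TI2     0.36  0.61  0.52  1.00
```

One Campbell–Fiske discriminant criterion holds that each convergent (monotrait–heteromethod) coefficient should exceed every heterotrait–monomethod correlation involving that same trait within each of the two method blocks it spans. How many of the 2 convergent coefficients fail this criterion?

0

Each convergent coefficient versus the relevant comparison correlations:
SD (methods 1·2): 0.75 vs {0.49, 0.52} → pass.
TI (methods 1·2): 0.61 vs {0.49, 0.52} → pass.
0 of 2 fail.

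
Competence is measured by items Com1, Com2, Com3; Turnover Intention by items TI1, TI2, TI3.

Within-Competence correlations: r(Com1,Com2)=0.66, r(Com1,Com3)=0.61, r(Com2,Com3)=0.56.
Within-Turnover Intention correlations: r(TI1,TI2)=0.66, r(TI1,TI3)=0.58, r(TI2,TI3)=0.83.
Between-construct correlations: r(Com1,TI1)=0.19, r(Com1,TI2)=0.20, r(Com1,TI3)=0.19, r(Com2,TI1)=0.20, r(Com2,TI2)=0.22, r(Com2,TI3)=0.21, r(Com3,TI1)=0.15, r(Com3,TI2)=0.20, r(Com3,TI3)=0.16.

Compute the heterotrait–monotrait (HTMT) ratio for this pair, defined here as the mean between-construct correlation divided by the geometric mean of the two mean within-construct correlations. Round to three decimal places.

0.295

Mean between = 1.72/9 = 0.1911.
Mean within-Com = 1.83/3 = 0.6100; mean within-TI = 2.07/3 = 0.6900.
Geometric mean = √(0.6100 × 0.6900) = 0.6488.
HTMT = 0.1911 / 0.6488 = 0.295.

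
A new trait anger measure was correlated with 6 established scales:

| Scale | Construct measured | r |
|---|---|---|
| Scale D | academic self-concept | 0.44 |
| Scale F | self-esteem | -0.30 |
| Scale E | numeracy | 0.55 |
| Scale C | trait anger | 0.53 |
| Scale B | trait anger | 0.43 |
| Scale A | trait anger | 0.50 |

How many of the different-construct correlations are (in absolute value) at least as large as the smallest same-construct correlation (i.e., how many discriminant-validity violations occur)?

Convergent (same construct = trait anger): Scale C, Scale B, Scale A.
Smallest convergent = 0.43. Discriminant |r|: 0.44, 0.30, 0.55; count ≥ 0.43 → 2.

2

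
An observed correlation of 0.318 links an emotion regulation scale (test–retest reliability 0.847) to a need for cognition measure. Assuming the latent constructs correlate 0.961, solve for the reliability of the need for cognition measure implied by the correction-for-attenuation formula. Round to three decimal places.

0.129

r_true = r_obs / √(r_xx · r_yy) ⇒ 0.961 = 0.318 / √(0.847 · r_yy).
√(0.847 · r_yy) = 0.318 / 0.961 = 0.3309; 0.847 · r_yy = 0.1095; r_yy = 0.1095 / 0.847 ≈ 0.129.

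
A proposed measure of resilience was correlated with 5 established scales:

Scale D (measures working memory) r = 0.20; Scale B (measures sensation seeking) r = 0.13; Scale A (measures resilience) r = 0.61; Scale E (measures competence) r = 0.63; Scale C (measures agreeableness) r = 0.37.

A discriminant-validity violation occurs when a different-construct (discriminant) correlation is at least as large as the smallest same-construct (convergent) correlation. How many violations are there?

1

Convergent (same construct = resilience): Scale A.
Smallest convergent = 0.61. Discriminant values: 0.20, 0.13, 0.63, 0.37; count ≥ 0.61 → 1.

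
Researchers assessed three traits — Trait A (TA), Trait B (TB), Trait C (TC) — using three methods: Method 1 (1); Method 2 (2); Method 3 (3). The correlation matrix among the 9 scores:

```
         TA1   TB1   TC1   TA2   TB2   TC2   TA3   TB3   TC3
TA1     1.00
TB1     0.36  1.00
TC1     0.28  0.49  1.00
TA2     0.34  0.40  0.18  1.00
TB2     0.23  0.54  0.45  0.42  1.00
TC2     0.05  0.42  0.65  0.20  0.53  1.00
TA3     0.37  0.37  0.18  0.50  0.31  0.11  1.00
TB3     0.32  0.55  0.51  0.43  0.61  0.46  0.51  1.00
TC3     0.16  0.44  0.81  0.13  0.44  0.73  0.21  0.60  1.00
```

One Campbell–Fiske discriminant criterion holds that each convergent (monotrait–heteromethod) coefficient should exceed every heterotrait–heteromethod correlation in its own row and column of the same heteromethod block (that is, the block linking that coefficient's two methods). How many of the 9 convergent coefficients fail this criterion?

2

Checking each validity diagonal entry against its comparison values:
TA (methods 1·2): 0.34 vs {0.23, 0.40, 0.05, 0.18} → fail.
TA (methods 1·3): 0.37 vs {0.32, 0.37, 0.16, 0.18} → fail.
TA (methods 2·3): 0.50 vs {0.43, 0.31, 0.13, 0.11} → pass.
TB (methods 1·2): 0.54 vs {0.40, 0.23, 0.42, 0.45} → pass.
TB (methods 1·3): 0.55 vs {0.37, 0.32, 0.44, 0.51} → pass.
TB (methods 2·3): 0.61 vs {0.31, 0.43, 0.44, 0.46} → pass.
TC (methods 1·2): 0.65 vs {0.18, 0.05, 0.45, 0.42} → pass.
TC (methods 1·3): 0.81 vs {0.18, 0.16, 0.51, 0.44} → pass.
TC (methods 2·3): 0.73 vs {0.11, 0.13, 0.46, 0.44} → pass.
2 of 9 fail.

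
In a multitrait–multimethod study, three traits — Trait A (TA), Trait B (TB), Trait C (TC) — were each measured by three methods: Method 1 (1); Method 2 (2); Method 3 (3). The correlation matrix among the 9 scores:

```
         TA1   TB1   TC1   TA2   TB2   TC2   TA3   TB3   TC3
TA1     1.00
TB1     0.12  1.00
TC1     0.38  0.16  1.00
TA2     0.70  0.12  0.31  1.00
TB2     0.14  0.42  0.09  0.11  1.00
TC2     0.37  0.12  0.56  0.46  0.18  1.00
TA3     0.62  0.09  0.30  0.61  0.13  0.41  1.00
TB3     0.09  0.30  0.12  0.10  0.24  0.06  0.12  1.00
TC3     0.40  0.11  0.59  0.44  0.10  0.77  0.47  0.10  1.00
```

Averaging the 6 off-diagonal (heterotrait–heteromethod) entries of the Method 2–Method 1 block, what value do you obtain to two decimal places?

HTHM values (method 2 × method 1): 0.12, 0.31, 0.14, 0.09, 0.37, 0.12; mean = 1.15/6 = 0.19.

0.19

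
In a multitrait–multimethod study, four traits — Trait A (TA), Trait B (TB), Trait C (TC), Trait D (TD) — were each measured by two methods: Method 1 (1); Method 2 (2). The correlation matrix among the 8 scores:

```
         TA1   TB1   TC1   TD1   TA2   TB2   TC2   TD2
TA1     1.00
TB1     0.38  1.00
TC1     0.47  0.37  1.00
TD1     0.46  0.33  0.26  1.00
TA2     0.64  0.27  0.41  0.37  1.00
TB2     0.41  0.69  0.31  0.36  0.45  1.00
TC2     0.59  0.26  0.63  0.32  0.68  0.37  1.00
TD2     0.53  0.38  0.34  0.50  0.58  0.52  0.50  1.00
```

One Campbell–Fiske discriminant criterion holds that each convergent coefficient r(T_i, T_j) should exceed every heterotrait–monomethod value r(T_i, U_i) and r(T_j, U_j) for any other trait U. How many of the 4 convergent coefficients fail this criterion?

3

Checking each validity diagonal entry against its comparison values:
TA (methods 1·2): 0.64 vs {0.38, 0.45, 0.47, 0.68, 0.46, 0.58} → fail.
TB (methods 1·2): 0.69 vs {0.38, 0.45, 0.37, 0.37, 0.33, 0.52} → pass.
TC (methods 1·2): 0.63 vs {0.47, 0.68, 0.37, 0.37, 0.26, 0.50} → fail.
TD (methods 1·2): 0.50 vs {0.46, 0.58, 0.33, 0.52, 0.26, 0.50} → fail.
3 of 4 fail.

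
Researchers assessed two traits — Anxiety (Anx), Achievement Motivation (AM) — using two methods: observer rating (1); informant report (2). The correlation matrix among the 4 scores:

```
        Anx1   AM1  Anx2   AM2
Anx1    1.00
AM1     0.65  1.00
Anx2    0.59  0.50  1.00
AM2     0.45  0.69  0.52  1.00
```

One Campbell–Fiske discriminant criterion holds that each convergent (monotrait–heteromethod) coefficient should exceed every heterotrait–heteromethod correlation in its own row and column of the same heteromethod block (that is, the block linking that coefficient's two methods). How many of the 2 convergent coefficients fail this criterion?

0

Each convergent coefficient versus the relevant comparison correlations:
Anx (methods 1·2): 0.59 vs {0.45, 0.50} → pass.
AM (methods 1·2): 0.69 vs {0.50, 0.45} → pass.
0 of 2 fail.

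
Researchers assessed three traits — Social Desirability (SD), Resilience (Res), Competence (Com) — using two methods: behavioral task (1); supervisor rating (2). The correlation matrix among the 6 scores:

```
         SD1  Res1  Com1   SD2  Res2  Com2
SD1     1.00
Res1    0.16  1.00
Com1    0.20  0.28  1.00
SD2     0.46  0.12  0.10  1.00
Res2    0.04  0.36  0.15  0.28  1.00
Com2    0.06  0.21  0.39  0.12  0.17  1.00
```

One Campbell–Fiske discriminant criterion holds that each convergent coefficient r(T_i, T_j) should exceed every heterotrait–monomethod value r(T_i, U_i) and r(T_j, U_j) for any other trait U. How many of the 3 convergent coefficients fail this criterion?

0

Each convergent coefficient versus the relevant comparison correlations:
SD (methods 1·2): 0.46 vs {0.16, 0.28, 0.20, 0.12} → pass.
Res (methods 1·2): 0.36 vs {0.16, 0.28, 0.28, 0.17} → pass.
Com (methods 1·2): 0.39 vs {0.20, 0.12, 0.28, 0.17} → pass.
0 of 3 fail.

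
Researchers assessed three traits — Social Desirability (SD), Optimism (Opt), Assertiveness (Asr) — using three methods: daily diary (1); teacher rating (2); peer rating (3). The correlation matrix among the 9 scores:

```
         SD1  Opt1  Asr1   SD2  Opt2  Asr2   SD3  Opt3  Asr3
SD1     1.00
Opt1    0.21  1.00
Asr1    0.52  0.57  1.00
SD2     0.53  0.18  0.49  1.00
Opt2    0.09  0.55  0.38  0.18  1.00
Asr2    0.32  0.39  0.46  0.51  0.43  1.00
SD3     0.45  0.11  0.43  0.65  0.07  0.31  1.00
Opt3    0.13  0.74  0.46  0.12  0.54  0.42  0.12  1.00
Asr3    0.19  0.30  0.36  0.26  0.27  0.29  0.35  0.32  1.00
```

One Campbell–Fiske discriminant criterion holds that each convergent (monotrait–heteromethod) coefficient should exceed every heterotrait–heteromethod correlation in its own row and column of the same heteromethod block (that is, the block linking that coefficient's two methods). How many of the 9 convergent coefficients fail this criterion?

Convergent coefficients and their comparison sets:
SD (methods 1·2): 0.53 vs {0.09, 0.18, 0.32, 0.49} → pass.
SD (methods 1·3): 0.45 vs {0.13, 0.11, 0.19, 0.43} → pass.
SD (methods 2·3): 0.65 vs {0.12, 0.07, 0.26, 0.31} → pass.
Opt (methods 1·2): 0.55 vs {0.18, 0.09, 0.39, 0.38} → pass.
Opt (methods 1·3): 0.74 vs {0.11, 0.13, 0.30, 0.46} → pass.
Opt (methods 2·3): 0.54 vs {0.07, 0.12, 0.27, 0.42} → pass.
Asr (methods 1·2): 0.46 vs {0.49, 0.32, 0.38, 0.39} → fail.
Asr (methods 1·3): 0.36 vs {0.43, 0.19, 0.46, 0.30} → fail.
Asr (methods 2·3): 0.29 vs {0.31, 0.26, 0.42, 0.27} → fail.
3 of 9 fail.

3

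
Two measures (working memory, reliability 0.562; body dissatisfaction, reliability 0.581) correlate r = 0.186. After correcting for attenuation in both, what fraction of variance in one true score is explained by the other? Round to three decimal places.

0.106

Disattenuated r = 0.186 / √(0.562 × 0.581) = 0.186 / 0.5714 = 0.3255.
Shared true-score variance = 0.3255² = 0.1060 ≈ 0.106.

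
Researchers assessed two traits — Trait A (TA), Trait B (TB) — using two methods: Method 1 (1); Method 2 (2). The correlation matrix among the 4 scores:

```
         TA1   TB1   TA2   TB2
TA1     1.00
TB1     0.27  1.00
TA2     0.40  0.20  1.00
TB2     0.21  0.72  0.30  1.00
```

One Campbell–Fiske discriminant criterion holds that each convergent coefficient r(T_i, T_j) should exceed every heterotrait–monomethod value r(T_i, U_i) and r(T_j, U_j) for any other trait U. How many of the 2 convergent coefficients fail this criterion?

Convergent coefficients and their comparison sets:
TA (methods 1·2): 0.40 vs {0.27, 0.30} → pass.
TB (methods 1·2): 0.72 vs {0.27, 0.30} → pass.
0 of 2 fail.

0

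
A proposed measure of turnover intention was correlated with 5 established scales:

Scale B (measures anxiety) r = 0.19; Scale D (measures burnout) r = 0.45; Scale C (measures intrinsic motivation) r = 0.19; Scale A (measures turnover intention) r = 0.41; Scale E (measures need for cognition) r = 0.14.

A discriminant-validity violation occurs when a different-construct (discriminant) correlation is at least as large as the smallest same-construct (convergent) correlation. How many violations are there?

1

Convergent (same construct = turnover intention): Scale A.
Smallest convergent = 0.41. Discriminant values: 0.19, 0.45, 0.19, 0.14; count ≥ 0.41 → 1.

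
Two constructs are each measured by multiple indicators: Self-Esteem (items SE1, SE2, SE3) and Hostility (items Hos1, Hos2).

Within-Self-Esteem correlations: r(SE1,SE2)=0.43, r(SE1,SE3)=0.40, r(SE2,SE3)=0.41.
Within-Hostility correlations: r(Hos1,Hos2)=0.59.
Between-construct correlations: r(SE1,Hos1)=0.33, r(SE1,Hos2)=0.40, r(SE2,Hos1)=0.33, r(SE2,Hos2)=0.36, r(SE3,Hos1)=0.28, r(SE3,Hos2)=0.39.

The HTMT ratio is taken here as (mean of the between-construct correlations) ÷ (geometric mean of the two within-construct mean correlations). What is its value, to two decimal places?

Mean heterotrait r = 2.09/6 = 0.3483.
Mean within-SE = 1.24/3 = 0.4133; mean within-Hos = 0.59/1 = 0.5900.
Geometric mean = √(0.4133 × 0.5900) = 0.4938.
HTMT = 0.3483 / 0.4938 = 0.71.

0.71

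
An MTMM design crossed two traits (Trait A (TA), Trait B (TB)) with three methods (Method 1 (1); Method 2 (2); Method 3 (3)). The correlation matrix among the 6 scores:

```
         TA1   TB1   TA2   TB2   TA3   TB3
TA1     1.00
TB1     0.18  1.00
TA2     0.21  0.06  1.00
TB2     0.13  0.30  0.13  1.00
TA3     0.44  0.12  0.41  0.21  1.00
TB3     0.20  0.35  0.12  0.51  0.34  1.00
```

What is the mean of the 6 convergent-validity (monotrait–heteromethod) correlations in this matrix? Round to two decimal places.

0.37

Convergent values: 0.21, 0.44, 0.41, 0.30, 0.35, 0.51; mean = 2.22/6 = 0.37.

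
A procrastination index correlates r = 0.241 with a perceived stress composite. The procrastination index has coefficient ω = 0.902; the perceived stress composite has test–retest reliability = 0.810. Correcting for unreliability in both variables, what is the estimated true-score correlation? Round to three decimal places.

r_true = r_obs / √(r_xx · r_yy) = 0.241 / √(0.902 × 0.810) = 0.241 / √0.730620 = 0.241 / 0.8548 ≈ 0.282.

0.282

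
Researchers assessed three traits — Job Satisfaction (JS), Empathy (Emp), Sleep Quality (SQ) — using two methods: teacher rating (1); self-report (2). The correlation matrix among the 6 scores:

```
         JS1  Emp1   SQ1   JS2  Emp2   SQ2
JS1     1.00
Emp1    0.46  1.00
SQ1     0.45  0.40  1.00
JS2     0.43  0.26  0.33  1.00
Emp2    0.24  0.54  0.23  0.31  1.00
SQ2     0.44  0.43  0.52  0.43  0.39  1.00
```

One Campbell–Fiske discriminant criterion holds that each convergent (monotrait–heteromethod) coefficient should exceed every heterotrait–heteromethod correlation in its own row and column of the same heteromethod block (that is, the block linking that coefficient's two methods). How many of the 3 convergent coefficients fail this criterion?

1

Checking each validity diagonal entry against its comparison values:
JS (methods 1·2): 0.43 vs {0.24, 0.26, 0.44, 0.33} → fail.
Emp (methods 1·2): 0.54 vs {0.26, 0.24, 0.43, 0.23} → pass.
SQ (methods 1·2): 0.52 vs {0.33, 0.44, 0.23, 0.43} → pass.
1 of 3 fail.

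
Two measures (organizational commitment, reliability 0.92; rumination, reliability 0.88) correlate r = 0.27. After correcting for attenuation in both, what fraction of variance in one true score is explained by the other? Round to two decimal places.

Disattenuated r = 0.27 / √(0.92 × 0.88) = 0.27 / 0.8998 = 0.3001.
Shared true-score variance = 0.3001² = 0.0901 ≈ 0.09.

0.09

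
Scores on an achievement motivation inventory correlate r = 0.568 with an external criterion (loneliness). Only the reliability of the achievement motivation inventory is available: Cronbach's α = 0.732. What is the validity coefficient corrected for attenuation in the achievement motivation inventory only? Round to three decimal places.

0.664

Single correction: r_c = r_obs / √r_xx = 0.568 / √0.732 = 0.568 / 0.8556 ≈ 0.664.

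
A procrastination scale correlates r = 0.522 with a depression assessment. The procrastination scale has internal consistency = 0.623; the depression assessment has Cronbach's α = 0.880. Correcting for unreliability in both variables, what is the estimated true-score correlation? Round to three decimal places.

r_true = r_obs / √(r_xx · r_yy) = 0.522 / √(0.623 × 0.880) = 0.522 / √0.548240 = 0.522 / 0.7404 ≈ 0.705.

0.705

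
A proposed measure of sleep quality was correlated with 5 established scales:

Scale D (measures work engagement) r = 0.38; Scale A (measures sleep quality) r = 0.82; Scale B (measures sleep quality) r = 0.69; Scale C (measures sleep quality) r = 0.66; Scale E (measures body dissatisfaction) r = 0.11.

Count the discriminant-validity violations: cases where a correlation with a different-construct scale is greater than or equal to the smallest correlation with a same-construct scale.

0

Convergent (same construct = sleep quality): Scale A, Scale B, Scale C.
Smallest convergent = 0.66. Discriminant values: 0.38, 0.11; count ≥ 0.66 → 0.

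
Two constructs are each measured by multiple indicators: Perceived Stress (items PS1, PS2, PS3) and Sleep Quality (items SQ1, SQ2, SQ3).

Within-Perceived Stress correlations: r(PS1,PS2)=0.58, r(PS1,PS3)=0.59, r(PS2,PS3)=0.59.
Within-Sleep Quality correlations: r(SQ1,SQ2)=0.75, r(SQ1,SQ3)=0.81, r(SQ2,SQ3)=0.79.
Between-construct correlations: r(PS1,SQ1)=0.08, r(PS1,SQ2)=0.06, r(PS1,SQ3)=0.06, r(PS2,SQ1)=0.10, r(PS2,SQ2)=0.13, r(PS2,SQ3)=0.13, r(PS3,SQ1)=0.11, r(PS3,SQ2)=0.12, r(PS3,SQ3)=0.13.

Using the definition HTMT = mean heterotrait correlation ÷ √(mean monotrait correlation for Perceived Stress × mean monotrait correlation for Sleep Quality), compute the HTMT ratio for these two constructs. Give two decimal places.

0.15

Between-construct mean = 0.92/9 = 0.1022.
Mean within-PS = 1.76/3 = 0.5867; mean within-SQ = 2.35/3 = 0.7833.
Geometric mean = √(0.5867 × 0.7833) = 0.6779.
HTMT = 0.1022 / 0.6779 = 0.15.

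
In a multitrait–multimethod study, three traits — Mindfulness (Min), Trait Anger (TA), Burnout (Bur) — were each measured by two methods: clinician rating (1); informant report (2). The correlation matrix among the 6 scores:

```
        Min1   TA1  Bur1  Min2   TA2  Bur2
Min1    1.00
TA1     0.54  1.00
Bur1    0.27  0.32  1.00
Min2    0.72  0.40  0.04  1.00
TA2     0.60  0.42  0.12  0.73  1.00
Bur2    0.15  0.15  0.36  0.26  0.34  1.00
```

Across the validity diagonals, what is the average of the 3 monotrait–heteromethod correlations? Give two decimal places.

0.50

Convergent values: 0.72, 0.42, 0.36; mean = 1.50/3 = 0.50.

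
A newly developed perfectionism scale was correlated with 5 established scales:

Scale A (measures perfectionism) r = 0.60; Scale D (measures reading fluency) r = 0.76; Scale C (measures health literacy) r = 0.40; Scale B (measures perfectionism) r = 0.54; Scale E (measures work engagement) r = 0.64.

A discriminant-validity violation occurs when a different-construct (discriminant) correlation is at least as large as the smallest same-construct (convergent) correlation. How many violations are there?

Convergent (same construct = perfectionism): Scale A, Scale B.
Smallest convergent = 0.54. Discriminant values: 0.76, 0.40, 0.64; count ≥ 0.54 → 2.

2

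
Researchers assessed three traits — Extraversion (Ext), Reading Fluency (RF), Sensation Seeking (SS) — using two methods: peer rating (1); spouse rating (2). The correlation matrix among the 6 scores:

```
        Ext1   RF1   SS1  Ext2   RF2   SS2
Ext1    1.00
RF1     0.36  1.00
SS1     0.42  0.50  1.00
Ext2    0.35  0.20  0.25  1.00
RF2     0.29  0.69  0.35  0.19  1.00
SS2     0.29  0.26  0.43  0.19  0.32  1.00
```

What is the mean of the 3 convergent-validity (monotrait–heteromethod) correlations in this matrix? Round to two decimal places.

0.49

Convergent values: 0.35, 0.69, 0.43; mean = 1.47/3 = 0.49.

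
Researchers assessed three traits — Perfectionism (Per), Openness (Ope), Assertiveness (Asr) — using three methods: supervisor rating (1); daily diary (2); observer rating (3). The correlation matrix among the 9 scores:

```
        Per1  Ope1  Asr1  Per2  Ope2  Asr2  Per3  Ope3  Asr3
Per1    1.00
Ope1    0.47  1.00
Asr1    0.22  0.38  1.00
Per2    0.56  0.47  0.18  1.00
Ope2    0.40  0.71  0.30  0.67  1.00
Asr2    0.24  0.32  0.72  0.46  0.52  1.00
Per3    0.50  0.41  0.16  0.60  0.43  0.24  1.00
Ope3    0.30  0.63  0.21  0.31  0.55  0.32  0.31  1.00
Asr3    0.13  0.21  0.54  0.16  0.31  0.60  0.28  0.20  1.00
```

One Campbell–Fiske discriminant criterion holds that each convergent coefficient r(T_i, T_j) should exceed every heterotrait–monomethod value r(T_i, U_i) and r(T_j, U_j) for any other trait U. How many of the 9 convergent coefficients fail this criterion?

Each convergent coefficient versus the relevant comparison correlations:
Per (methods 1·2): 0.56 vs {0.47, 0.67, 0.22, 0.46} → fail.
Per (methods 1·3): 0.50 vs {0.47, 0.31, 0.22, 0.28} → pass.
Per (methods 2·3): 0.60 vs {0.67, 0.31, 0.46, 0.28} → fail.
Ope (methods 1·2): 0.71 vs {0.47, 0.67, 0.38, 0.52} → pass.
Ope (methods 1·3): 0.63 vs {0.47, 0.31, 0.38, 0.20} → pass.
Ope (methods 2·3): 0.55 vs {0.67, 0.31, 0.52, 0.20} → fail.
Asr (methods 1·2): 0.72 vs {0.22, 0.46, 0.38, 0.52} → pass.
Asr (methods 1·3): 0.54 vs {0.22, 0.28, 0.38, 0.20} → pass.
Asr (methods 2·3): 0.60 vs {0.46, 0.28, 0.52, 0.20} → pass.
3 of 9 fail.

3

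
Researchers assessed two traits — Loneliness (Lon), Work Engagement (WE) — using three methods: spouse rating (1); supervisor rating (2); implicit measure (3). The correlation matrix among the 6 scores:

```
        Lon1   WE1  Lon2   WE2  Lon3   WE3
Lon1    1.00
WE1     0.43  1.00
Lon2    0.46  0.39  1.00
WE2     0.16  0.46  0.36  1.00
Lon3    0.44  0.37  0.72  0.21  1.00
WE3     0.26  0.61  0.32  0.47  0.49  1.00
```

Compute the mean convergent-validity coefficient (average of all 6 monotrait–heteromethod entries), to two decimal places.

0.53

Convergent values: 0.46, 0.44, 0.72, 0.46, 0.61, 0.47; mean = 3.16/6 = 0.53.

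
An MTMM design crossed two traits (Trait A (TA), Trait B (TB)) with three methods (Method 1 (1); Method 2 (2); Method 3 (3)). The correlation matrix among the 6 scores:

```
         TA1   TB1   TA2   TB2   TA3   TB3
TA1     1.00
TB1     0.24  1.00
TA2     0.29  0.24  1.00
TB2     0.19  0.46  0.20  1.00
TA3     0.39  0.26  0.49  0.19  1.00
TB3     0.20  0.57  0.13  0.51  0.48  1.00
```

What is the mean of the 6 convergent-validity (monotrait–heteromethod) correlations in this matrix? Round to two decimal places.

Convergent values: 0.29, 0.39, 0.49, 0.46, 0.57, 0.51; mean = 2.71/6 = 0.45.

0.45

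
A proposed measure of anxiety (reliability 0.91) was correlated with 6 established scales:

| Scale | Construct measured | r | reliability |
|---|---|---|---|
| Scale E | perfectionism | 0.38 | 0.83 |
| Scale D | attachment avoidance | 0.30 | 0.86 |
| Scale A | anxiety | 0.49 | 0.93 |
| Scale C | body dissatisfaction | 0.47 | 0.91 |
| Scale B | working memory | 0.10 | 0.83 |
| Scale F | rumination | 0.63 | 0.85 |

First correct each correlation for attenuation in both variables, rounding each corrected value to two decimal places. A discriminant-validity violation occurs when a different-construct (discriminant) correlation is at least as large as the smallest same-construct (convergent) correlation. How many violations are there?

Disattenuated r (r / √(r_scale · r_new)):
  Scale E (disc): 0.38 / √(0.83·0.91) = 0.44
  Scale D (disc): 0.30 / √(0.86·0.91) = 0.34
  Scale A (conv): 0.49 / √(0.93·0.91) = 0.53
  Scale C (disc): 0.47 / √(0.91·0.91) = 0.52
  Scale B (disc): 0.10 / √(0.83·0.91) = 0.12
  Scale F (disc): 0.63 / √(0.85·0.91) = 0.72
Smallest convergent = 0.53. Discriminant values: 0.44, 0.34, 0.52, 0.12, 0.72; count ≥ 0.53 → 1.

1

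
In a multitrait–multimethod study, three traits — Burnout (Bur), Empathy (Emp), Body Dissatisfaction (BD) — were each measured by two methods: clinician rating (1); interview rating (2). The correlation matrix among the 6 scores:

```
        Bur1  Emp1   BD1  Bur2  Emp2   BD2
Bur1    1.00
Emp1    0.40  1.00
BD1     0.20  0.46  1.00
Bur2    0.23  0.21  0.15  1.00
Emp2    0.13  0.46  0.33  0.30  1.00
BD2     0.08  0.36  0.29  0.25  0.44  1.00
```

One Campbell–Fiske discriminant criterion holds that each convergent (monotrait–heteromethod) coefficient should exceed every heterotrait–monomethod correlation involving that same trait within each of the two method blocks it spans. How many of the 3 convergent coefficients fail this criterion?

3

Each convergent coefficient versus the relevant comparison correlations:
Bur (methods 1·2): 0.23 vs {0.40, 0.30, 0.20, 0.25} → fail.
Emp (methods 1·2): 0.46 vs {0.40, 0.30, 0.46, 0.44} → fail.
BD (methods 1·2): 0.29 vs {0.20, 0.25, 0.46, 0.44} → fail.
3 of 3 fail.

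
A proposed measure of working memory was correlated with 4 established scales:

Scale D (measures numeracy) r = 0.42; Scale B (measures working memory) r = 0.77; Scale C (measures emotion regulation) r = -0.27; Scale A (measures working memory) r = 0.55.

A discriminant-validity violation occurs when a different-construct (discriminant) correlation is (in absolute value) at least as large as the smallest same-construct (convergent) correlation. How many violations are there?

Convergent (same construct = working memory): Scale B, Scale A.
Smallest convergent = 0.55. Discriminant |r|: 0.42, 0.27; count ≥ 0.55 → 0.

0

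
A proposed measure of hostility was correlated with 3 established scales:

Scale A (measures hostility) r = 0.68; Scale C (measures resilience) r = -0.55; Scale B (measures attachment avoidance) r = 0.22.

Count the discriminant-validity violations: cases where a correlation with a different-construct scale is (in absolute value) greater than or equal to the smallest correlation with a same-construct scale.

Convergent (same construct = hostility): Scale A.
Smallest convergent = 0.68. Discriminant |r|: 0.55, 0.22; count ≥ 0.68 → 0.

0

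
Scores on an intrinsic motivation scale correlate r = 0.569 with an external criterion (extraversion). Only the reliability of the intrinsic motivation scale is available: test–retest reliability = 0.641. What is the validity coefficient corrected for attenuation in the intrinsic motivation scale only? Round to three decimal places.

0.711

Single correction: r_c = r_obs / √r_xx = 0.569 / √0.641 = 0.569 / 0.8006 ≈ 0.711.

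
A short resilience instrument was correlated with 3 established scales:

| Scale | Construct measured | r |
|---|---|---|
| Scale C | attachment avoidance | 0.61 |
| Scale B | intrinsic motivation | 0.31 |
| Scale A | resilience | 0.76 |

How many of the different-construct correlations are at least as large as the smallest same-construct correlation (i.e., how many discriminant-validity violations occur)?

Convergent (same construct = resilience): Scale A.
Smallest convergent = 0.76. Discriminant values: 0.61, 0.31; count ≥ 0.76 → 0.

0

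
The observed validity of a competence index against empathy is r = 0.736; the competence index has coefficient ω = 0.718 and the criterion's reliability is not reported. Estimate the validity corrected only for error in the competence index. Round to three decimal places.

0.869

Single correction: r_c = r_obs / √r_xx = 0.736 / √0.718 = 0.736 / 0.8473 ≈ 0.869.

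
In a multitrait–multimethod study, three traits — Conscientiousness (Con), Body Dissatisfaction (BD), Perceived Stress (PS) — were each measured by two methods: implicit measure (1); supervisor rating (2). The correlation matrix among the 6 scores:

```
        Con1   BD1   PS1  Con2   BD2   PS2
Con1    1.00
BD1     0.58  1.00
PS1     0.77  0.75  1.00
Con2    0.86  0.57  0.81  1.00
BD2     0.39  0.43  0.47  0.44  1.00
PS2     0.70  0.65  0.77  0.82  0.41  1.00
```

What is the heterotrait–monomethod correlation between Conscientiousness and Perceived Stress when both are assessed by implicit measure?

0.77

Different traits, same method: r(Con1, PS1) = 0.77.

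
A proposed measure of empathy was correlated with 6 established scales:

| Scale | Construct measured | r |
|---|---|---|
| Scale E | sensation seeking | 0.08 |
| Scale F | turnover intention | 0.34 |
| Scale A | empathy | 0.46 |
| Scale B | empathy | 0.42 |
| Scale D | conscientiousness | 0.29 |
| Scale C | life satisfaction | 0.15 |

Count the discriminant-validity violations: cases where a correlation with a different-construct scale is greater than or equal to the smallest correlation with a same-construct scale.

0

Convergent (same construct = empathy): Scale A, Scale B.
Smallest convergent = 0.42. Discriminant values: 0.08, 0.34, 0.29, 0.15; count ≥ 0.42 → 0.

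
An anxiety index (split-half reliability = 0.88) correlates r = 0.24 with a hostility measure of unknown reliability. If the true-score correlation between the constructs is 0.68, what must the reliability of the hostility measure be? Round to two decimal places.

0.14

r_true = r_obs / √(r_xx · r_yy) ⇒ 0.68 = 0.24 / √(0.88 · r_yy).
√(0.88 · r_yy) = 0.24 / 0.68 = 0.3529; 0.88 · r_yy = 0.1245; r_yy = 0.1245 / 0.88 ≈ 0.14.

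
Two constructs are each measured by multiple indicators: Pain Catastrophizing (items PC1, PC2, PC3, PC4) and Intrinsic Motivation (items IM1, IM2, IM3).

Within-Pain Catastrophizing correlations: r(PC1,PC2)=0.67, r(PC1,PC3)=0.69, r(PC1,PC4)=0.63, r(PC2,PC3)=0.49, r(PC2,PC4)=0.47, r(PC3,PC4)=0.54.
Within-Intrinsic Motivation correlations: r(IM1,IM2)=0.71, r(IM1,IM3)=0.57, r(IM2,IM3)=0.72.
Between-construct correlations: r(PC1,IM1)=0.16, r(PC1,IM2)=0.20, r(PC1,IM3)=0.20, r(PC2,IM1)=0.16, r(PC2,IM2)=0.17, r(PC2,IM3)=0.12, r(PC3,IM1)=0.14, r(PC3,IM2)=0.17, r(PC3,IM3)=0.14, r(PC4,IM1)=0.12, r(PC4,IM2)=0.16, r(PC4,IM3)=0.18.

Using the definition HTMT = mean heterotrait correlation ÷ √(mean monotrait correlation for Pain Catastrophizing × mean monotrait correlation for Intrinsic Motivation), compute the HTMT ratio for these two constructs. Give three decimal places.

0.257

Mean heterotrait r = 1.92/12 = 0.1600.
Mean within-PC = 3.49/6 = 0.5817; mean within-IM = 2.00/3 = 0.6667.
Geometric mean = √(0.5817 × 0.6667) = 0.6228.
HTMT = 0.1600 / 0.6228 = 0.257.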